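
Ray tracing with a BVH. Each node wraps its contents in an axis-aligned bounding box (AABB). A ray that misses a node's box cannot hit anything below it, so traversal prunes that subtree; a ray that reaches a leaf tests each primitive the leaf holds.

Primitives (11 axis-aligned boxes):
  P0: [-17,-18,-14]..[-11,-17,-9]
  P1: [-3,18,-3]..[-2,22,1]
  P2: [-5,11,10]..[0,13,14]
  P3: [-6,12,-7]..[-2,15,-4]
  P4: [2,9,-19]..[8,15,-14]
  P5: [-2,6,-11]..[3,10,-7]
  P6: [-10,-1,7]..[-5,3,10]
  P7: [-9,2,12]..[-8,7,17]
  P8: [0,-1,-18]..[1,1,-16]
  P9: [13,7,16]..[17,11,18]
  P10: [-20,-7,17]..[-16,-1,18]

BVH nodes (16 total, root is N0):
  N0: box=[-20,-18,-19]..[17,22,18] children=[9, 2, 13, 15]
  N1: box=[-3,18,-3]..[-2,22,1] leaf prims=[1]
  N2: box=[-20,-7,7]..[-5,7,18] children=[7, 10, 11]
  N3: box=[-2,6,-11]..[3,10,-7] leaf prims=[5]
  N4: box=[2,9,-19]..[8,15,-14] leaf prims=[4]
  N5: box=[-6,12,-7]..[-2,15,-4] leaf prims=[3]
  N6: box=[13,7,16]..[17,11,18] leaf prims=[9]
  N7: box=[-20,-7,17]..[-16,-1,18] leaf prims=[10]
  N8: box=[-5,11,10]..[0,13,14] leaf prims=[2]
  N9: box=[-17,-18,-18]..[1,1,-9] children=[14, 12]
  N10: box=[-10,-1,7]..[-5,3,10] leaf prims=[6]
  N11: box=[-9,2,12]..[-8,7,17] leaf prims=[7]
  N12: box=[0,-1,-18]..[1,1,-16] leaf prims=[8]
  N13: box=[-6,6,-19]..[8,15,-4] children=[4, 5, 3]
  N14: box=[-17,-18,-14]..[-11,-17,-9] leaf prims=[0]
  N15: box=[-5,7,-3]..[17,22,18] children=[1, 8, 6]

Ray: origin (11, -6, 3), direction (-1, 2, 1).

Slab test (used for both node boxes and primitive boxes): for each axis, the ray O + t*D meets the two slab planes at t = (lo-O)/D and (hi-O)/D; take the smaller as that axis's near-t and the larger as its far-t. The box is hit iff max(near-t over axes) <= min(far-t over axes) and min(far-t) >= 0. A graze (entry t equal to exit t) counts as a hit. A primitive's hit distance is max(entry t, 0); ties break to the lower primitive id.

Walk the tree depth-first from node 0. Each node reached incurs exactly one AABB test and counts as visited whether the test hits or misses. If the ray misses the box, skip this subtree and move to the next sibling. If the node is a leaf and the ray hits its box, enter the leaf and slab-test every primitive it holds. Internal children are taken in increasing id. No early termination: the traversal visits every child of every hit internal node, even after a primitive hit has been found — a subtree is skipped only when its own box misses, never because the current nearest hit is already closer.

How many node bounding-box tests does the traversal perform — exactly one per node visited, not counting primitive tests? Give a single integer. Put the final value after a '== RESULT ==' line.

Walk:
N0 x:[-6,31] y:[-6,14] z:[-22,15] -> hit [-6,14], descend [2, 9, 13, 15]
  N2 x:[16,31] y:[-1/2,13/2] z:[4,15] -> miss, prune
  N9 x:[10,28] y:[-6,7/2] z:[-21,-12] -> miss, prune
  N13 x:[3,17] y:[6,21/2] z:[-22,-7] -> miss, prune
  N15 x:[-6,16] y:[13/2,14] z:[-6,15] -> hit [13/2,14], descend [1, 6, 8]
    N1 x:[13,14] y:[12,14] z:[-6,-2] -> miss, prune
    N6 x:[-6,-2] y:[13/2,17/2] z:[13,15] -> miss, prune
    N8 x:[11,16] y:[17/2,19/2] z:[7,11] -> miss, prune

Summary -> nodes [0, 2, 9, 13, 15, 1, 6, 8]; box-tests=8; leaf-entries=0; first=miss

== RESULT ==
8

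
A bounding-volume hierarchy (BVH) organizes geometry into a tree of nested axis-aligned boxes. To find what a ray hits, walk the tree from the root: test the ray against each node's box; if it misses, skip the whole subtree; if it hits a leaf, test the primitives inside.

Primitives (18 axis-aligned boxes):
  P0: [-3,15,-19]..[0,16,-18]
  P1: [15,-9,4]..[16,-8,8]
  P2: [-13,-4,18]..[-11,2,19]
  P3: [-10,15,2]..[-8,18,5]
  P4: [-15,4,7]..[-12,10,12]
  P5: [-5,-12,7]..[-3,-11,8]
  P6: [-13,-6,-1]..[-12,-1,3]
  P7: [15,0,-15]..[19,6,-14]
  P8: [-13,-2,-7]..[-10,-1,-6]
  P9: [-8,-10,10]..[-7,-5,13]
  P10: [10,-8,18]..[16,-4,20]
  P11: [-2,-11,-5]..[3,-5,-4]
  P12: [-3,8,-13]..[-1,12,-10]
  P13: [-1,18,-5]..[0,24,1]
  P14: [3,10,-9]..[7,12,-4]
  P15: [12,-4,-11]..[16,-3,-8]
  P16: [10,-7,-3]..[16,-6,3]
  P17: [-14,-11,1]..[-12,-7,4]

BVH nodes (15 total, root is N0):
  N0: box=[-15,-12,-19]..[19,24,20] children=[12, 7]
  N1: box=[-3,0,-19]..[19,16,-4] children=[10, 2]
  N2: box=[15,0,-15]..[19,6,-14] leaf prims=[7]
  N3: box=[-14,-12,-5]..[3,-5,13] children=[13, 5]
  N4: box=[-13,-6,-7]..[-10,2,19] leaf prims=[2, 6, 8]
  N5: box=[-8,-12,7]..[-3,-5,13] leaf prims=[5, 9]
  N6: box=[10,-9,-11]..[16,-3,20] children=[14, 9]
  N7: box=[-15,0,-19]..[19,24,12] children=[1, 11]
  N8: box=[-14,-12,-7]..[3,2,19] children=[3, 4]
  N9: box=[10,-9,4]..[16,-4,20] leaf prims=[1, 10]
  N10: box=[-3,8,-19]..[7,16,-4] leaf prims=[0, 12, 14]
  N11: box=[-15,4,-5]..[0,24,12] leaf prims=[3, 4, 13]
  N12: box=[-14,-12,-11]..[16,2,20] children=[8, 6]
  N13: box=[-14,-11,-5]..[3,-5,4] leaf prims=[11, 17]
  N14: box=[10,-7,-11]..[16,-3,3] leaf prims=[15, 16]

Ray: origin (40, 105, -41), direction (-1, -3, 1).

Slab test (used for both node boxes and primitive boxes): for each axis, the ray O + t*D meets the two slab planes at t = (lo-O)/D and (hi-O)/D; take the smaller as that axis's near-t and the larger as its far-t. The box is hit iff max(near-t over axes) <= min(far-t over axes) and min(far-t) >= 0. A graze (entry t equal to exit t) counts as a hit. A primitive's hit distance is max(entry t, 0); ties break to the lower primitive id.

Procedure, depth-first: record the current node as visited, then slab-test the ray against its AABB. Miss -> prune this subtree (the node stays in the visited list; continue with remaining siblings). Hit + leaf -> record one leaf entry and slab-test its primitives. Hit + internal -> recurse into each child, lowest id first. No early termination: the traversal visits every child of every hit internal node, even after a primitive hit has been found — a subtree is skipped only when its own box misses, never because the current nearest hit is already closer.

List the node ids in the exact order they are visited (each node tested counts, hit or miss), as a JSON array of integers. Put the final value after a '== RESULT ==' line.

Walk:
N0 x:[21,55] y:[27,39] z:[22,61] -> hit [27,39], descend [7, 12]
  N7 x:[21,55] y:[27,35] z:[22,53] -> hit [27,35], descend [1, 11]
    N1 x:[21,43] y:[89/3,35] z:[22,37] -> hit [89/3,35], descend [2, 10]
      N2 x:[21,25] y:[33,35] z:[26,27] -> miss, prune
      N10 x:[33,43] y:[89/3,97/3] z:[22,37] -> miss, prune
    N11 x:[40,55] y:[27,101/3] z:[36,53] -> miss, prune
  N12 x:[24,54] y:[103/3,39] z:[30,61] -> hit [103/3,39], descend [6, 8]
    N6 x:[24,30] y:[36,38] z:[30,61] -> miss, prune
    N8 x:[37,54] y:[103/3,39] z:[34,60] -> hit [37,39], descend [3, 4]
      N3 x:[37,54] y:[110/3,39] z:[36,54] -> hit [37,39], descend [5, 13]
        N5 x:[43,48] y:[110/3,39] z:[48,54] -> miss, prune
        N13 x:[37,54] y:[110/3,116/3] z:[36,45] -> hit [37,116/3] leaf, test {P11@t=37, P17(miss)}
      N4 x:[50,53] y:[103/3,37] z:[34,60] -> miss, prune

Summary -> nodes [0, 7, 1, 2, 10, 11, 12, 6, 8, 3, 5, 13, 4]; box-tests=13; leaf-entries=1; first=P11

== RESULT ==
[0, 7, 1, 2, 10, 11, 12, 6, 8, 3, 5, 13, 4]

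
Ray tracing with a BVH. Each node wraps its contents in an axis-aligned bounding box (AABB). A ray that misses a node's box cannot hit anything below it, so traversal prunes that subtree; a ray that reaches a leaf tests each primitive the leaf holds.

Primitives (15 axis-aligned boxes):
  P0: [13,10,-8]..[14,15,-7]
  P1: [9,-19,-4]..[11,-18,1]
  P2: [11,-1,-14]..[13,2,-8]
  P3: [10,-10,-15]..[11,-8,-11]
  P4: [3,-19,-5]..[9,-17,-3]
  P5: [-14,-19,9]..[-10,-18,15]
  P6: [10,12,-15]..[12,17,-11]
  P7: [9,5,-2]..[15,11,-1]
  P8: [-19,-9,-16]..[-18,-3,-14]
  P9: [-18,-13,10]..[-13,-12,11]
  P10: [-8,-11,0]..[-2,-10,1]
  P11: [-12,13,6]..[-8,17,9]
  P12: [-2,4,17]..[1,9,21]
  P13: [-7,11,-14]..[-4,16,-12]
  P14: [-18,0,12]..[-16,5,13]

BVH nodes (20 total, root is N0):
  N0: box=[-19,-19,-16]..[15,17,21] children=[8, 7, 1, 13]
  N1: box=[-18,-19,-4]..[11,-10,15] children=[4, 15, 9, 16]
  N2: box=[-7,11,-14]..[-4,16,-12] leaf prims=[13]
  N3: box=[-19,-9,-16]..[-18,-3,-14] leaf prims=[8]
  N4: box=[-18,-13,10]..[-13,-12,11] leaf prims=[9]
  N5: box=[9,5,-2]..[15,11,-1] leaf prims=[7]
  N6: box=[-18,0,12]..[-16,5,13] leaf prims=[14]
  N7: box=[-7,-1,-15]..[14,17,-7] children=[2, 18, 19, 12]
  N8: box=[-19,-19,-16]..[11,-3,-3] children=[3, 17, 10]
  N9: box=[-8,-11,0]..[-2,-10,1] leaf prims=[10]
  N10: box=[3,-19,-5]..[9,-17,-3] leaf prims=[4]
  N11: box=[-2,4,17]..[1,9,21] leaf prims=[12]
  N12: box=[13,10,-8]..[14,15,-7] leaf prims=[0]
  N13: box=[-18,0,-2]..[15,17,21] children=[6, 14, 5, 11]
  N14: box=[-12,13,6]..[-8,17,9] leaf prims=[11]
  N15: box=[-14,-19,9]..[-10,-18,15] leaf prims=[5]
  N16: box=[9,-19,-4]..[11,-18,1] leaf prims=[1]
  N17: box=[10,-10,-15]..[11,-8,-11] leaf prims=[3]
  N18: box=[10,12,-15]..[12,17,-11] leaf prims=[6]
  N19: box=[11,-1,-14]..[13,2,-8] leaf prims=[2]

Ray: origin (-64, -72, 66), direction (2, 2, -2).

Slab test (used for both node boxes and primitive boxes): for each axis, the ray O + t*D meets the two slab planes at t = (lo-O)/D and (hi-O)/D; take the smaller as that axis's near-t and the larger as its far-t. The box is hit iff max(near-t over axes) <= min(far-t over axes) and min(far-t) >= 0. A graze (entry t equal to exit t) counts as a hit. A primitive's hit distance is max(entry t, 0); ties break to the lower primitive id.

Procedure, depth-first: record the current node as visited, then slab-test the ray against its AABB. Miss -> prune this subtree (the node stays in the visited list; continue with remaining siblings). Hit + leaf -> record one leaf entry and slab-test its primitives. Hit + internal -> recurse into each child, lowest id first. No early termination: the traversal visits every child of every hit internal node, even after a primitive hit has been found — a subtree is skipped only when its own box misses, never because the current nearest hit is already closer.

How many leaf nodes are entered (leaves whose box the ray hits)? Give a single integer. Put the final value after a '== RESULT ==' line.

Traverse from the root:
N0 x:[45/2,79/2] y:[53/2,89/2] z:[45/2,41] -> hit [53/2,79/2], descend [1, 7, 8, 13]
  N1 x:[23,75/2] y:[53/2,31] z:[51/2,35] -> hit [53/2,31], descend [4, 9, 15, 16]
    N4 x:[23,51/2] y:[59/2,30] z:[55/2,28] -> miss, prune
    N9 x:[28,31] y:[61/2,31] z:[65/2,33] -> miss, prune
    N15 x:[25,27] y:[53/2,27] z:[51/2,57/2] -> hit [53/2,27] leaf, test {P5@t=53/2}
    N16 x:[73/2,75/2] y:[53/2,27] z:[65/2,35] -> miss, prune
  N7 x:[57/2,39] y:[71/2,89/2] z:[73/2,81/2] -> hit [73/2,39], descend [2, 12, 18, 19]
    N2 x:[57/2,30] y:[83/2,44] z:[39,40] -> miss, prune
    N12 x:[77/2,39] y:[41,87/2] z:[73/2,37] -> miss, prune
    N18 x:[37,38] y:[42,89/2] z:[77/2,81/2] -> miss, prune
    N19 x:[75/2,77/2] y:[71/2,37] z:[37,40] -> miss, prune
  N8 x:[45/2,75/2] y:[53/2,69/2] z:[69/2,41] -> hit [69/2,69/2], descend [3, 10, 17]
    N3 x:[45/2,23] y:[63/2,69/2] z:[40,41] -> miss, prune
    N10 x:[67/2,73/2] y:[53/2,55/2] z:[69/2,71/2] -> miss, prune
    N17 x:[37,75/2] y:[31,32] z:[77/2,81/2] -> miss, prune
  N13 x:[23,79/2] y:[36,89/2] z:[45/2,34] -> miss, prune

order=[0, 1, 4, 9, 15, 16, 7, 2, 12, 18, 19, 8, 3, 10, 17, 13]  |boxes|=16  |leaves|=1  hit=P5

== RESULT ==
1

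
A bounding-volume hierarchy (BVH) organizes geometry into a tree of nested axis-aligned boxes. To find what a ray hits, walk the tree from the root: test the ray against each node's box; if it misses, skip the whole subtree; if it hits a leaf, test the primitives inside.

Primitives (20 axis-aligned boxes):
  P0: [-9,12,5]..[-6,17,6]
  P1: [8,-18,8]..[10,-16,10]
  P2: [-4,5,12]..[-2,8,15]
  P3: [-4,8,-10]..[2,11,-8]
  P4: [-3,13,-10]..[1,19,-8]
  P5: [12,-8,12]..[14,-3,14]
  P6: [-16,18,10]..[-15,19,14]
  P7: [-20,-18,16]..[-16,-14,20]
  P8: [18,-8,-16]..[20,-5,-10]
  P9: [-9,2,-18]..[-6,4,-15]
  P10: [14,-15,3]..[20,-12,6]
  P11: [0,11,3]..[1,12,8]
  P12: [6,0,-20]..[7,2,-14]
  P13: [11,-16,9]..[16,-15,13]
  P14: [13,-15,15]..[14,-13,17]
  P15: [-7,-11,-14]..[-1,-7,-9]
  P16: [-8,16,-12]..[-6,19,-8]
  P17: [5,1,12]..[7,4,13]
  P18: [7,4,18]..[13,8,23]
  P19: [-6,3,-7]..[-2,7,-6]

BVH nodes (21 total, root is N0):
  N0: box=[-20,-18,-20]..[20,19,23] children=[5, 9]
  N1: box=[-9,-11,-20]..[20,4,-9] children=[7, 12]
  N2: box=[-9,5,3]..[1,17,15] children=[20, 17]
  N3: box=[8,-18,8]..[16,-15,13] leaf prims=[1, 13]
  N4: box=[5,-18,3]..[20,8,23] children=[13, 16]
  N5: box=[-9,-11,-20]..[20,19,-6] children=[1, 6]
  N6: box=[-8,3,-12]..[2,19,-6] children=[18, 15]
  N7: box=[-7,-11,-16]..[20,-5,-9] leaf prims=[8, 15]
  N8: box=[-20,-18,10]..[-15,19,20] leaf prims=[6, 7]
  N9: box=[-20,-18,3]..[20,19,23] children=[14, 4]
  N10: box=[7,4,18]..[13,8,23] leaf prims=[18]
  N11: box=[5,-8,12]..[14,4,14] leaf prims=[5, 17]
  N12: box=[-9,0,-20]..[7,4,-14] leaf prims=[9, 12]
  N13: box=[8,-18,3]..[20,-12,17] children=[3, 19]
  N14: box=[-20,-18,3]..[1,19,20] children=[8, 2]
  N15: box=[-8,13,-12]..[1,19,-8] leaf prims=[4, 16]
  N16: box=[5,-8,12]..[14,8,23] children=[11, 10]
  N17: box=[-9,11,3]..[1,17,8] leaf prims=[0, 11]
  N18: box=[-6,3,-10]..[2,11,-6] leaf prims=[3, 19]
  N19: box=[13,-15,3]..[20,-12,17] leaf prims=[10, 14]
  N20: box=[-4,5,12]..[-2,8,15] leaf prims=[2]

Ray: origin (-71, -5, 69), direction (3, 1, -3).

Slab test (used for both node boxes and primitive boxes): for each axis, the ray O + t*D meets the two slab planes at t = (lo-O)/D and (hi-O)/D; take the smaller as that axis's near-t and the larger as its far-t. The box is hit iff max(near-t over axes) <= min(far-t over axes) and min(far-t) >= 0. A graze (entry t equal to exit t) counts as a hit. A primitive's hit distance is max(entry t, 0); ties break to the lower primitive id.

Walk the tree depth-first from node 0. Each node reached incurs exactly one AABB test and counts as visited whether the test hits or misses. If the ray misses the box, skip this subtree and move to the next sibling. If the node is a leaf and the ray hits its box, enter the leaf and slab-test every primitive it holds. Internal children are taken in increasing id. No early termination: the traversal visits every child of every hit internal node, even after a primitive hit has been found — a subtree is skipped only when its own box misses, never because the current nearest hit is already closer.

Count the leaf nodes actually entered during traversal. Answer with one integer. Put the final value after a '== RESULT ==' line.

Trace the traversal:
N0 x:[17,91/3] y:[-13,24] z:[46/3,89/3] -> hit [17,24], descend [5, 9]
  N5 x:[62/3,91/3] y:[-6,24] z:[25,89/3] -> miss, prune
  N9 x:[17,91/3] y:[-13,24] z:[46/3,22] -> hit [17,22], descend [4, 14]
    N4 x:[76/3,91/3] y:[-13,13] z:[46/3,22] -> miss, prune
    N14 x:[17,24] y:[-13,24] z:[49/3,22] -> hit [17,22], descend [2, 8]
      N2 x:[62/3,24] y:[10,22] z:[18,22] -> hit [62/3,22], descend [17, 20]
        N17 x:[62/3,24] y:[16,22] z:[61/3,22] -> hit [62/3,22] leaf, test {P0@t=21, P11(miss)}
        N20 x:[67/3,23] y:[10,13] z:[18,19] -> miss, prune
      N8 x:[17,56/3] y:[-13,24] z:[49/3,59/3] -> hit [17,56/3] leaf, test {P6(miss), P7(miss)}

Summary -> nodes [0, 5, 9, 4, 14, 2, 17, 20, 8]; box-tests=9; leaf-entries=2; first=P0

== RESULT ==
2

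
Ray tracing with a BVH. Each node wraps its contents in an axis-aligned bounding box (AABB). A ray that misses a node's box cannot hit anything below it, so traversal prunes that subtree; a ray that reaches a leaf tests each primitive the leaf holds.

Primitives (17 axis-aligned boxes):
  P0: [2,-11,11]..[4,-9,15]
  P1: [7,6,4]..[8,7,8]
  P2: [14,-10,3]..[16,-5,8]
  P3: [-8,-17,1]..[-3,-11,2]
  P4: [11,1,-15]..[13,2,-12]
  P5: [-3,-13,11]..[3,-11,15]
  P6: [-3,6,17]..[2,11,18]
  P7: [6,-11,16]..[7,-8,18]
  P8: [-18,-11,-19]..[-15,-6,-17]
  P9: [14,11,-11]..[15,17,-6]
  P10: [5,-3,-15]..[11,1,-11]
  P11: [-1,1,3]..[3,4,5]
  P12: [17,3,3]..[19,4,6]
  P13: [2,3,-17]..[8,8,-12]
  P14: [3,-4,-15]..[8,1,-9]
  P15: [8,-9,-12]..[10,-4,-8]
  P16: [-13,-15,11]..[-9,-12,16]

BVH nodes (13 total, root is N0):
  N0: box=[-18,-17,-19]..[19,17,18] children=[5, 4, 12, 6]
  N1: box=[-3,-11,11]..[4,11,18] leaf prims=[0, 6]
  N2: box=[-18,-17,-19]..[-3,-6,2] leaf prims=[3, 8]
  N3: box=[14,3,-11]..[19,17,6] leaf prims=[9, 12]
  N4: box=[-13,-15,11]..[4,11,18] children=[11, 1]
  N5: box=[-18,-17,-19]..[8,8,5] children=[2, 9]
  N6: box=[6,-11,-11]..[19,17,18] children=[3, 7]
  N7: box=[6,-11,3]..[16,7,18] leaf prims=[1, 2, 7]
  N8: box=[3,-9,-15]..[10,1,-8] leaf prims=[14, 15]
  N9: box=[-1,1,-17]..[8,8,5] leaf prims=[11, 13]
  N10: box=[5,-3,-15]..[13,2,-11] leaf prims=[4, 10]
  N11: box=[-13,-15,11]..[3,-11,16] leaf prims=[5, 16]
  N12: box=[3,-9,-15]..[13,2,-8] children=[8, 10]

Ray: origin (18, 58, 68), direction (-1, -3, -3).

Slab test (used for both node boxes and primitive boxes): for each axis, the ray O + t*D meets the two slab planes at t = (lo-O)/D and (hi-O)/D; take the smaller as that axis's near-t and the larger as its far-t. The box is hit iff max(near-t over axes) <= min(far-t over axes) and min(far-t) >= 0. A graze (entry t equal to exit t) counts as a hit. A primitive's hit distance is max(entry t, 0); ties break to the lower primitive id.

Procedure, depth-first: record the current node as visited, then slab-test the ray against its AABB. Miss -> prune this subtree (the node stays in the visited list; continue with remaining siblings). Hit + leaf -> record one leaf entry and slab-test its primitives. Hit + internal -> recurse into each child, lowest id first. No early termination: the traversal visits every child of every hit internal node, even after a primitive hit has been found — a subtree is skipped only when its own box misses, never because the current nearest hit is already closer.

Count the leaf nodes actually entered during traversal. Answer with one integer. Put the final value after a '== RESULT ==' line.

Trace the traversal:
N0 x:[-1,36] y:[41/3,25] z:[50/3,29] -> hit [50/3,25], descend [4, 5, 6, 12]
  N4 x:[14,31] y:[47/3,73/3] z:[50/3,19] -> hit [50/3,19], descend [1, 11]
    N1 x:[14,21] y:[47/3,23] z:[50/3,19] -> hit [50/3,19] leaf, test {P0(miss), P6@t=50/3}
    N11 x:[15,31] y:[23,73/3] z:[52/3,19] -> miss, prune
  N5 x:[10,36] y:[50/3,25] z:[21,29] -> hit [21,25], descend [2, 9]
    N2 x:[21,36] y:[64/3,25] z:[22,29] -> hit [22,25] leaf, test {P3(miss), P8(miss)}
    N9 x:[10,19] y:[50/3,19] z:[21,85/3] -> miss, prune
  N6 x:[-1,12] y:[41/3,23] z:[50/3,79/3] -> miss, prune
  N12 x:[5,15] y:[56/3,67/3] z:[76/3,83/3] -> miss, prune

Visited [0, 4, 1, 11, 5, 2, 9, 6, 12]. Tests: 9 box, 2 leaf. Nearest: P6.

== RESULT ==
2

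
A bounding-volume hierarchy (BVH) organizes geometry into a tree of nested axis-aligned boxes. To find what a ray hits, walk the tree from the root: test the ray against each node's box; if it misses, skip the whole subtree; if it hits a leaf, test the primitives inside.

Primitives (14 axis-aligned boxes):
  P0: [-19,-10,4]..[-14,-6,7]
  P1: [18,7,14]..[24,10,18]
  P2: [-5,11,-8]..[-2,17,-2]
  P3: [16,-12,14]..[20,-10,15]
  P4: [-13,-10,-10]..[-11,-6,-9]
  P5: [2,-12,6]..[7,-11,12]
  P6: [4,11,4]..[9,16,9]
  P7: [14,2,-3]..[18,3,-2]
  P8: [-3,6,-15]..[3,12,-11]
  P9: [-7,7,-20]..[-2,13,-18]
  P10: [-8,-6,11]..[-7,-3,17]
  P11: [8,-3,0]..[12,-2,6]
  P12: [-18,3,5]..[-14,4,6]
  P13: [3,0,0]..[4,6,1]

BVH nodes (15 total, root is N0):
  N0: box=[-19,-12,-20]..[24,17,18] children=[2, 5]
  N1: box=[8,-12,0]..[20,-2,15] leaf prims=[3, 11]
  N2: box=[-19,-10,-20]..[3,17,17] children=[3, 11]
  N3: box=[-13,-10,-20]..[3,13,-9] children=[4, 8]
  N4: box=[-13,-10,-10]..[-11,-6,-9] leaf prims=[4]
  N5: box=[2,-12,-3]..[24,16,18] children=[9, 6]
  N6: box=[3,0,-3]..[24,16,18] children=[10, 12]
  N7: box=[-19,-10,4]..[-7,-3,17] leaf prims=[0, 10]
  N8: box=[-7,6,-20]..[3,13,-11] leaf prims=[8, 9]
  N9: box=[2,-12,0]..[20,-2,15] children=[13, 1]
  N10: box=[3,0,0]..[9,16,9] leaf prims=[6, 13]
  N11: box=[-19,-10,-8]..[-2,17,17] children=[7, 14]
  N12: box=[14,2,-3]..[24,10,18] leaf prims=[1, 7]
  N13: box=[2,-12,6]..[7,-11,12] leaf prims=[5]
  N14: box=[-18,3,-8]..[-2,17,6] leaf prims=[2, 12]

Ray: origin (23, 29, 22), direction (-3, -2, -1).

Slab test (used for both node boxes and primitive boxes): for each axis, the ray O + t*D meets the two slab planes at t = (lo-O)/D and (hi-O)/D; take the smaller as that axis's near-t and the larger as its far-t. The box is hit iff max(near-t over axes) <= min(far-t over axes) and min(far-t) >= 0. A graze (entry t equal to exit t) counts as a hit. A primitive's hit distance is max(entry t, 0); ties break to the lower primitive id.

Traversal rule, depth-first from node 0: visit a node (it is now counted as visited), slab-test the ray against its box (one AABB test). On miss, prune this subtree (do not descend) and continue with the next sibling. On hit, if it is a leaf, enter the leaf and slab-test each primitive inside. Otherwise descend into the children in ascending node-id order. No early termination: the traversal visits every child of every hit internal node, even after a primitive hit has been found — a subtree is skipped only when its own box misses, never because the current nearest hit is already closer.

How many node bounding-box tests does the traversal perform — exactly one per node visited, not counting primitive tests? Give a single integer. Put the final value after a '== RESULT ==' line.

Trace the traversal:
N0 x:[-1/3,14] y:[6,41/2] z:[4,42] -> hit [6,14], descend [2, 5]
  N2 x:[20/3,14] y:[6,39/2] z:[5,42] -> hit [20/3,14], descend [3, 11]
    N3 x:[20/3,12] y:[8,39/2] z:[31,42] -> miss, prune
    N11 x:[25/3,14] y:[6,39/2] z:[5,30] -> hit [25/3,14], descend [7, 14]
      N7 x:[10,14] y:[16,39/2] z:[5,18] -> miss, prune
      N14 x:[25/3,41/3] y:[6,13] z:[16,30] -> miss, prune
  N5 x:[-1/3,7] y:[13/2,41/2] z:[4,25] -> hit [13/2,7], descend [6, 9]
    N6 x:[-1/3,20/3] y:[13/2,29/2] z:[4,25] -> hit [13/2,20/3], descend [10, 12]
      N10 x:[14/3,20/3] y:[13/2,29/2] z:[13,22] -> miss, prune
      N12 x:[-1/3,3] y:[19/2,27/2] z:[4,25] -> miss, prune
    N9 x:[1,7] y:[31/2,41/2] z:[7,22] -> miss, prune

order=[0, 2, 3, 11, 7, 14, 5, 6, 10, 12, 9]  |boxes|=11  |leaves|=0  hit=miss

== RESULT ==
11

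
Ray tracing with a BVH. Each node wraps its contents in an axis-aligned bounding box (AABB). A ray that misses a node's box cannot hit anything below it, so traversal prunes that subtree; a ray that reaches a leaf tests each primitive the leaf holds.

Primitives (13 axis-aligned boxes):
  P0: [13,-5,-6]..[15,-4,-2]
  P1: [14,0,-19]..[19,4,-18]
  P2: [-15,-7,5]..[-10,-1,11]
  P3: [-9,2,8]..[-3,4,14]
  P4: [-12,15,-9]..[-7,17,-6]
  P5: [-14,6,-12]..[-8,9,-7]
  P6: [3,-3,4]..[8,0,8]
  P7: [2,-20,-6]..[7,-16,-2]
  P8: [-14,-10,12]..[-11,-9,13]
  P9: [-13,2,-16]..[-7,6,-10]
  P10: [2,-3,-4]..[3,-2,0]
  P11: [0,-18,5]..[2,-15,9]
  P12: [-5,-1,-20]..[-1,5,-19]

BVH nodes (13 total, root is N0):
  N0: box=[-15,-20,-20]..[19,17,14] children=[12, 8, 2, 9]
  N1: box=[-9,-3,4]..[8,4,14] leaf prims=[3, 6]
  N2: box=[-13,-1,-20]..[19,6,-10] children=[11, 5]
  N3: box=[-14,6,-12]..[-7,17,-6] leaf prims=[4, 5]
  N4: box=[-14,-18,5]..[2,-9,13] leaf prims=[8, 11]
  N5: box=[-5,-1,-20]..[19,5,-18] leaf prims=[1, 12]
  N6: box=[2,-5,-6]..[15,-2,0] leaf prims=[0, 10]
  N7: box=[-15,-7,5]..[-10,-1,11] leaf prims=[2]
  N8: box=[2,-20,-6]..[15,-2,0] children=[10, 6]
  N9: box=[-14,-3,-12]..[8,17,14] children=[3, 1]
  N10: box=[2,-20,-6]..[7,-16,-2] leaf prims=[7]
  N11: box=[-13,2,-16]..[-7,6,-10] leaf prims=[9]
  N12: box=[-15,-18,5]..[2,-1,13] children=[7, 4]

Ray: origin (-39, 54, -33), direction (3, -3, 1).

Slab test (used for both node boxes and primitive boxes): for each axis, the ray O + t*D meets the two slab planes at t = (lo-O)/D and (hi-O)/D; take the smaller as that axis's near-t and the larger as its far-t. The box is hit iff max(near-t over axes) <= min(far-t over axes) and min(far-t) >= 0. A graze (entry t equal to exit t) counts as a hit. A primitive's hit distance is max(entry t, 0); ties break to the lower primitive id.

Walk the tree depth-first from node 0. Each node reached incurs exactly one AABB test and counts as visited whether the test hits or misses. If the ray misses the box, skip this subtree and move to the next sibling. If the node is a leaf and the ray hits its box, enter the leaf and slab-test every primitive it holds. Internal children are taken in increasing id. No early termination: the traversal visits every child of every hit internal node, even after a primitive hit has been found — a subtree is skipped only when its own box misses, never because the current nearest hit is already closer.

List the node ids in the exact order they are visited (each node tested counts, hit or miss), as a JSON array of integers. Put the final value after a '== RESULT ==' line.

Trace the traversal:
N0 x:[8,58/3] y:[37/3,74/3] z:[13,47] -> hit [13,58/3], descend [2, 8, 9, 12]
  N2 x:[26/3,58/3] y:[16,55/3] z:[13,23] -> hit [16,55/3], descend [5, 11]
    N5 x:[34/3,58/3] y:[49/3,55/3] z:[13,15] -> miss, prune
    N11 x:[26/3,32/3] y:[16,52/3] z:[17,23] -> miss, prune
  N8 x:[41/3,18] y:[56/3,74/3] z:[27,33] -> miss, prune
  N9 x:[25/3,47/3] y:[37/3,19] z:[21,47] -> miss, prune
  N12 x:[8,41/3] y:[55/3,24] z:[38,46] -> miss, prune

7 AABB tests over nodes [0, 2, 5, 11, 8, 9, 12]; 0 leaves entered; closest miss.

== RESULT ==
[0, 2, 5, 11, 8, 9, 12]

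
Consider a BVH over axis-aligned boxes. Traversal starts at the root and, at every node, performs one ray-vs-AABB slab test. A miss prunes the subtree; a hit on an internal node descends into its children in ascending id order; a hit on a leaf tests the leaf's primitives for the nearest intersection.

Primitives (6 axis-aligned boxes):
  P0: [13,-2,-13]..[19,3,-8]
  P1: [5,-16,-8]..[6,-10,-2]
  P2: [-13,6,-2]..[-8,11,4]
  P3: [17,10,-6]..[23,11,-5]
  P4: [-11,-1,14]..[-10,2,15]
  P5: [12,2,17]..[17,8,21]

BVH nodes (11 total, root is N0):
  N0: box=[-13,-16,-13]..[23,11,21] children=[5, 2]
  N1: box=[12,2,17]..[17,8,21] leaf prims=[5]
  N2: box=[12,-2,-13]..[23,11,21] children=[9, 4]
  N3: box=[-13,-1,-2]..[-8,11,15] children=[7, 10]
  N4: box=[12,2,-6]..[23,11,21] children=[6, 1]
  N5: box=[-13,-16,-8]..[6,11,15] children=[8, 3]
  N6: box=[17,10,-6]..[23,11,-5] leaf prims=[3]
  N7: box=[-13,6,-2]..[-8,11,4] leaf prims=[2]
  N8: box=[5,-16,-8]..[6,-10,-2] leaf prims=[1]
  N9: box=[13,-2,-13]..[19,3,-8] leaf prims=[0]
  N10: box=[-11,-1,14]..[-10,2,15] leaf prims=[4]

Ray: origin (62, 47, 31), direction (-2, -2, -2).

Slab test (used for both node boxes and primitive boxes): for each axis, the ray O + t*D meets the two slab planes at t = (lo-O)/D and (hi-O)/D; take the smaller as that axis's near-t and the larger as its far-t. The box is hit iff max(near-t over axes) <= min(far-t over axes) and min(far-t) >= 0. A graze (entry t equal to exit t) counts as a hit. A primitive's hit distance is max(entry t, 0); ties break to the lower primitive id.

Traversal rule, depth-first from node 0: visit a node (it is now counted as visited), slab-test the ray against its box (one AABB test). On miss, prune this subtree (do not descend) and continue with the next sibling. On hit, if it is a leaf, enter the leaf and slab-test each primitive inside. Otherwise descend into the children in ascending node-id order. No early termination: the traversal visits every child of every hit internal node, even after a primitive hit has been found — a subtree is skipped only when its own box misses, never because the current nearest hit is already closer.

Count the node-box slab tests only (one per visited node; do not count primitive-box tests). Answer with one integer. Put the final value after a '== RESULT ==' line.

Walk:
N0 x:[39/2,75/2] y:[18,63/2] z:[5,22] -> hit [39/2,22], descend [2, 5]
  N2 x:[39/2,25] y:[18,49/2] z:[5,22] -> hit [39/2,22], descend [4, 9]
    N4 x:[39/2,25] y:[18,45/2] z:[5,37/2] -> miss, prune
    N9 x:[43/2,49/2] y:[22,49/2] z:[39/2,22] -> hit [22,22] leaf, test {P0@t=22}
  N5 x:[28,75/2] y:[18,63/2] z:[8,39/2] -> miss, prune

order=[0, 2, 4, 9, 5]  |boxes|=5  |leaves|=1  hit=P0

== RESULT ==
5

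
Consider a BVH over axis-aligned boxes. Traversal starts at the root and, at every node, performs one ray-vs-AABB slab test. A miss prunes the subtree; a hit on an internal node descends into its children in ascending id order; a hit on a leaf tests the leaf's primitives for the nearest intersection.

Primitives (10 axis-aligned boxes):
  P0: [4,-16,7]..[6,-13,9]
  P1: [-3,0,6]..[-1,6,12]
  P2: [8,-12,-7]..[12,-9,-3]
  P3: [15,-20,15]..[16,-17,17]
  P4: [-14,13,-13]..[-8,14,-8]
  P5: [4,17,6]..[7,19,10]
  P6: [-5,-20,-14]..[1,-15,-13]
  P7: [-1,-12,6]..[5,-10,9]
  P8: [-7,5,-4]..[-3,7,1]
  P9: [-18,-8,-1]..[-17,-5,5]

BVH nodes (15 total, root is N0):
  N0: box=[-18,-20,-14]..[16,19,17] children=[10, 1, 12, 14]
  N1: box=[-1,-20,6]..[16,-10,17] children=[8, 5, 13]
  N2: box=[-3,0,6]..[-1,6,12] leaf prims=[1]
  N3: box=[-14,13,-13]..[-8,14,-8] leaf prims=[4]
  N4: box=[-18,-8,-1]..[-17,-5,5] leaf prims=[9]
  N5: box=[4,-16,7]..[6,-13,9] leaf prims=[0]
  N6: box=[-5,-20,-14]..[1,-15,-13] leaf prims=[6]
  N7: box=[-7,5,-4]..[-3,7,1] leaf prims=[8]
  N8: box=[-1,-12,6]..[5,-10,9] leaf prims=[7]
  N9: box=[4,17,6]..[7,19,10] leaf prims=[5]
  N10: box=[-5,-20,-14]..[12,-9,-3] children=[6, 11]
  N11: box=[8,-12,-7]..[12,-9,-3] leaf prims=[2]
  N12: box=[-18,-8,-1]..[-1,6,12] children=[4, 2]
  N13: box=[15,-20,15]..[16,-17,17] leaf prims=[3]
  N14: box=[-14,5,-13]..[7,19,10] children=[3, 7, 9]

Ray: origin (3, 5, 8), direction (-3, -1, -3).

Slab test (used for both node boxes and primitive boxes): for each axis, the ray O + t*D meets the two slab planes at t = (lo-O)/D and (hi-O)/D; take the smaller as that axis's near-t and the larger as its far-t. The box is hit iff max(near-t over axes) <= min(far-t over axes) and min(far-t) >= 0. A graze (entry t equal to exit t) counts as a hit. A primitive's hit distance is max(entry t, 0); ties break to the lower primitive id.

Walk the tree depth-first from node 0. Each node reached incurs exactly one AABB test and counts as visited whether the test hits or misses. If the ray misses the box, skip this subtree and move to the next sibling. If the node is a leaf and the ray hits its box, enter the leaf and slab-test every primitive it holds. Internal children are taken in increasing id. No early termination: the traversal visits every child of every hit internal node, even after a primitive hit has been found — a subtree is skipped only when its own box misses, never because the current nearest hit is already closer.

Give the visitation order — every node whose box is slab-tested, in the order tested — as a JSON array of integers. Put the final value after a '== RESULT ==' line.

Traverse from the root:
N0 x:[-13/3,7] y:[-14,25] z:[-3,22/3] -> hit [-3,7], descend [1, 10, 12, 14]
  N1 x:[-13/3,4/3] y:[15,25] z:[-3,2/3] -> miss, prune
  N10 x:[-3,8/3] y:[14,25] z:[11/3,22/3] -> miss, prune
  N12 x:[4/3,7] y:[-1,13] z:[-4/3,3] -> hit [4/3,3], descend [2, 4]
    N2 x:[4/3,2] y:[-1,5] z:[-4/3,2/3] -> miss, prune
    N4 x:[20/3,7] y:[10,13] z:[1,3] -> miss, prune
  N14 x:[-4/3,17/3] y:[-14,0] z:[-2/3,7] -> hit [-2/3,0], descend [3, 7, 9]
    N3 x:[11/3,17/3] y:[-9,-8] z:[16/3,7] -> miss, prune
    N7 x:[2,10/3] y:[-2,0] z:[7/3,4] -> miss, prune
    N9 x:[-4/3,-1/3] y:[-14,-12] z:[-2/3,2/3] -> miss, prune

10 AABB tests over nodes [0, 1, 10, 12, 2, 4, 14, 3, 7, 9]; 0 leaves entered; closest miss.

== RESULT ==
[0, 1, 10, 12, 2, 4, 14, 3, 7, 9]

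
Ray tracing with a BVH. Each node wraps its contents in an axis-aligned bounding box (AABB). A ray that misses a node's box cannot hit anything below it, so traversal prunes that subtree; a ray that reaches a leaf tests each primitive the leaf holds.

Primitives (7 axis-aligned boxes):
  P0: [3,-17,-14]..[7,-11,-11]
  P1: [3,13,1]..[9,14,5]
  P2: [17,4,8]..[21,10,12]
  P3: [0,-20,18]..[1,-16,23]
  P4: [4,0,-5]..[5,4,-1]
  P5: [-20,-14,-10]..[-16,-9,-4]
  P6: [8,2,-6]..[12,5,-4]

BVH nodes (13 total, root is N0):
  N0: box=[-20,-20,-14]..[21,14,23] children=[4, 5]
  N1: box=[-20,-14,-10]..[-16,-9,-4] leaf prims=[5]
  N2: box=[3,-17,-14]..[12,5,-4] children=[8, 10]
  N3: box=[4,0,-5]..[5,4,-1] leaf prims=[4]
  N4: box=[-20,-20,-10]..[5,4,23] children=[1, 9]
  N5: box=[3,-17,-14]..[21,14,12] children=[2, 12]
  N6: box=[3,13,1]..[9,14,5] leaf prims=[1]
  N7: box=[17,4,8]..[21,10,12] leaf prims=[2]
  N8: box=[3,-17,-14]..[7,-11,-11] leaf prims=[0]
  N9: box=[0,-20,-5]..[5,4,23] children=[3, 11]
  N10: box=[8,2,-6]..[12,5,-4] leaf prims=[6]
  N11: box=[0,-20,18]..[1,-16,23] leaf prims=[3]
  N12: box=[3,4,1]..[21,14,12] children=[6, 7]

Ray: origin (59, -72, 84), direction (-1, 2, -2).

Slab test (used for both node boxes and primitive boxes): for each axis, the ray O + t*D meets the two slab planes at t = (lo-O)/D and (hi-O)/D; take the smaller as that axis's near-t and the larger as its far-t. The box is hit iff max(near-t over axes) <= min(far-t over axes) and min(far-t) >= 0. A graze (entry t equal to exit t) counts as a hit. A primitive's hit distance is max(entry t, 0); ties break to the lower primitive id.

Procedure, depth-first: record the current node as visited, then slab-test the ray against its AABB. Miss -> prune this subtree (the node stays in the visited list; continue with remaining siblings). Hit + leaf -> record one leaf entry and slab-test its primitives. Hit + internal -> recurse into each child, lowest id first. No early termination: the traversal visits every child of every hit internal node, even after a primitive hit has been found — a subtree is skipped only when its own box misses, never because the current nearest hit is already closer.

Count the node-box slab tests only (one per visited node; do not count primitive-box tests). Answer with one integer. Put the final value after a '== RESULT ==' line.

Walk:
N0 x:[38,79] y:[26,43] z:[61/2,49] -> hit [38,43], descend [4, 5]
  N4 x:[54,79] y:[26,38] z:[61/2,47] -> miss, prune
  N5 x:[38,56] y:[55/2,43] z:[36,49] -> hit [38,43], descend [2, 12]
    N2 x:[47,56] y:[55/2,77/2] z:[44,49] -> miss, prune
    N12 x:[38,56] y:[38,43] z:[36,83/2] -> hit [38,83/2], descend [6, 7]
      N6 x:[50,56] y:[85/2,43] z:[79/2,83/2] -> miss, prune
      N7 x:[38,42] y:[38,41] z:[36,38] -> hit [38,38] leaf, test {P2@t=38}

order=[0, 4, 5, 2, 12, 6, 7]  |boxes|=7  |leaves|=1  hit=P2

== RESULT ==
7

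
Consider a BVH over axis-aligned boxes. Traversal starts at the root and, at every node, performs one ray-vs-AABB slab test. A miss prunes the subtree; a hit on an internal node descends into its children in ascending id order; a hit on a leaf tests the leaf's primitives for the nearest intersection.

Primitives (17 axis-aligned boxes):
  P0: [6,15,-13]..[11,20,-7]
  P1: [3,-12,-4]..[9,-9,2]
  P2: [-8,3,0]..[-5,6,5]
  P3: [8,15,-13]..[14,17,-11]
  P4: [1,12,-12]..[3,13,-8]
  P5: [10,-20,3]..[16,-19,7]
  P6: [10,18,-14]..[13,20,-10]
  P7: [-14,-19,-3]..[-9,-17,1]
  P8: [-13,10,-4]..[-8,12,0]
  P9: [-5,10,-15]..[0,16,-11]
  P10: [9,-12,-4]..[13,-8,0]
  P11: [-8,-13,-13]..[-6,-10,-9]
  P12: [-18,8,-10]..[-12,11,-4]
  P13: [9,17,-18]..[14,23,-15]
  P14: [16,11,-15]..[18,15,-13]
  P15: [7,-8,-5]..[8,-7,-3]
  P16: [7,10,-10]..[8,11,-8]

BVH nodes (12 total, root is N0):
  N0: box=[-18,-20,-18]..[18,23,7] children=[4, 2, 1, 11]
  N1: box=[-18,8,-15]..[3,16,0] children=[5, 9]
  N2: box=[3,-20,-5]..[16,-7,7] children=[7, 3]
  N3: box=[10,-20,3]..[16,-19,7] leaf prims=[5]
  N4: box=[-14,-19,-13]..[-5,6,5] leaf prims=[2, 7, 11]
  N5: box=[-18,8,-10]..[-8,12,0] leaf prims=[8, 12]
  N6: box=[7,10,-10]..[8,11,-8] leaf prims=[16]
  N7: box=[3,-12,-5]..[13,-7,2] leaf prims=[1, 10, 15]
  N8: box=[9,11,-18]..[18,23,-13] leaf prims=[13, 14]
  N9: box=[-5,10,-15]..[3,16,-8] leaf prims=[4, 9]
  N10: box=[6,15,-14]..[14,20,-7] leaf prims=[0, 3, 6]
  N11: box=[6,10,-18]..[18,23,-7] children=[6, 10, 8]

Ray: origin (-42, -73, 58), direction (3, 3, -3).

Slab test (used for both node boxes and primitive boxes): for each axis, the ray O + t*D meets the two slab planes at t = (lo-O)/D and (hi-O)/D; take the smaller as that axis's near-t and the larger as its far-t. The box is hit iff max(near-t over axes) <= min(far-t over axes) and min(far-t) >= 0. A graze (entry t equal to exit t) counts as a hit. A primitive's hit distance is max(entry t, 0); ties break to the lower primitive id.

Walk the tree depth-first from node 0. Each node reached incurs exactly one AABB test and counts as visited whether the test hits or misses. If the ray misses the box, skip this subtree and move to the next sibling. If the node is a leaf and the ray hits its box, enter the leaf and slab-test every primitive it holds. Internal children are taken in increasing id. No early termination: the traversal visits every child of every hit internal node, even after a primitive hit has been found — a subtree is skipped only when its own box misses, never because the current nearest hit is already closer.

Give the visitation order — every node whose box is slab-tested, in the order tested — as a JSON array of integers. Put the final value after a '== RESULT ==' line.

Traverse from the root:
N0 x:[8,20] y:[53/3,32] z:[17,76/3] -> hit [53/3,20], descend [1, 2, 4, 11]
  N1 x:[8,15] y:[27,89/3] z:[58/3,73/3] -> miss, prune
  N2 x:[15,58/3] y:[53/3,22] z:[17,21] -> hit [53/3,58/3], descend [3, 7]
    N3 x:[52/3,58/3] y:[53/3,18] z:[17,55/3] -> hit [53/3,18] leaf, test {P5@t=53/3}
    N7 x:[15,55/3] y:[61/3,22] z:[56/3,21] -> miss, prune
  N4 x:[28/3,37/3] y:[18,79/3] z:[53/3,71/3] -> miss, prune
  N11 x:[16,20] y:[83/3,32] z:[65/3,76/3] -> miss, prune

Summary -> nodes [0, 1, 2, 3, 7, 4, 11]; box-tests=7; leaf-entries=1; first=P5

== RESULT ==
[0, 1, 2, 3, 7, 4, 11]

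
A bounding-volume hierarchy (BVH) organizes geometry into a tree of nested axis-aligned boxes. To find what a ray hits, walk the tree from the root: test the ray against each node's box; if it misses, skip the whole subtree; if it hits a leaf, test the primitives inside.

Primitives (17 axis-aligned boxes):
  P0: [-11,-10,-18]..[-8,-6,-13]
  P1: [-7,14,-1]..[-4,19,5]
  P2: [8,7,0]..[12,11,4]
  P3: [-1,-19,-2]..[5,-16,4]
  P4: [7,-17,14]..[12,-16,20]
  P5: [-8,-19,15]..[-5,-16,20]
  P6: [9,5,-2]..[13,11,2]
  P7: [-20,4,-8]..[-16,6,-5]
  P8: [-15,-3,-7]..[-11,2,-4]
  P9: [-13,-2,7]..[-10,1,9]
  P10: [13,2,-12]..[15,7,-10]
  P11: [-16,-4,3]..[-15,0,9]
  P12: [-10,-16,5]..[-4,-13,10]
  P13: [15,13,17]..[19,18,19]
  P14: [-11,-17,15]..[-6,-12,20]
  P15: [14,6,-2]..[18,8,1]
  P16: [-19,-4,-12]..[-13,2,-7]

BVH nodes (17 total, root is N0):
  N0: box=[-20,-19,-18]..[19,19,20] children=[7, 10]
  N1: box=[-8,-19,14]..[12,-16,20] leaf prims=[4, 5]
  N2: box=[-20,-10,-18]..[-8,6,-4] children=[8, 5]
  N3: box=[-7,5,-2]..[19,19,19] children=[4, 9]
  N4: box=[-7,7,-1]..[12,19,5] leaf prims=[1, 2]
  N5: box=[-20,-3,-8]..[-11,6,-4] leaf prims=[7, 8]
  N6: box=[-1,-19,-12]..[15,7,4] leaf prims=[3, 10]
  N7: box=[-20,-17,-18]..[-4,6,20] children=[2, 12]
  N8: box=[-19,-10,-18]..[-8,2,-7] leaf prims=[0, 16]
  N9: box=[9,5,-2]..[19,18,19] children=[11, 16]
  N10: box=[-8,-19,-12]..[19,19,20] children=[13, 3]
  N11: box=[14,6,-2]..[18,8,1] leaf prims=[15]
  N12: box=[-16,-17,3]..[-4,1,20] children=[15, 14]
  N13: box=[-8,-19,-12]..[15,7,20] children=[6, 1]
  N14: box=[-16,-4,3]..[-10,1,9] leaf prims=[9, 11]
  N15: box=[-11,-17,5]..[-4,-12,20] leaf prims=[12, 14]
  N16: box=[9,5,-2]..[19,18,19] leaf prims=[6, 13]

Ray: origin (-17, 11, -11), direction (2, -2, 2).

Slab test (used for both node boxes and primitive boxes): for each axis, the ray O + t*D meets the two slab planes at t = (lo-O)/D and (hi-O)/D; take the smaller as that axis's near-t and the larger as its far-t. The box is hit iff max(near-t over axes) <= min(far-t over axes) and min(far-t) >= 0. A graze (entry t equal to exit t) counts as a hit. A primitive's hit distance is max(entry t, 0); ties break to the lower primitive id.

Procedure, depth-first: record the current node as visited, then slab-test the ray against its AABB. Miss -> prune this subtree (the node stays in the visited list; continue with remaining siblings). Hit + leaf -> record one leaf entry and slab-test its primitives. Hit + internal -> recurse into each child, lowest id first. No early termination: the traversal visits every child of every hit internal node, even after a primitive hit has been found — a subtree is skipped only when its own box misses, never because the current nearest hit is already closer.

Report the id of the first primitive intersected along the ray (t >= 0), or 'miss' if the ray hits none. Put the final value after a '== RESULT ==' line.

Walk:
N0 x:[-3/2,18] y:[-4,15] z:[-7/2,31/2] -> hit [-3/2,15], descend [7, 10]
  N7 x:[-3/2,13/2] y:[5/2,14] z:[-7/2,31/2] -> hit [5/2,13/2], descend [2, 12]
    N2 x:[-3/2,9/2] y:[5/2,21/2] z:[-7/2,7/2] -> hit [5/2,7/2], descend [5, 8]
      N5 x:[-3/2,3] y:[5/2,7] z:[3/2,7/2] -> hit [5/2,3] leaf, test {P7(miss), P8(miss)}
      N8 x:[-1,9/2] y:[9/2,21/2] z:[-7/2,2] -> miss, prune
    N12 x:[1/2,13/2] y:[5,14] z:[7,31/2] -> miss, prune
  N10 x:[9/2,18] y:[-4,15] z:[-1/2,31/2] -> hit [9/2,15], descend [3, 13]
    N3 x:[5,18] y:[-4,3] z:[9/2,15] -> miss, prune
    N13 x:[9/2,16] y:[2,15] z:[-1/2,31/2] -> hit [9/2,15], descend [1, 6]
      N1 x:[9/2,29/2] y:[27/2,15] z:[25/2,31/2] -> hit [27/2,29/2] leaf, test {P4@t=27/2, P5(miss)}
      N6 x:[8,16] y:[2,15] z:[-1/2,15/2] -> miss, prune

order=[0, 7, 2, 5, 8, 12, 10, 3, 13, 1, 6]  |boxes|=11  |leaves|=2  hit=P4

== RESULT ==
4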